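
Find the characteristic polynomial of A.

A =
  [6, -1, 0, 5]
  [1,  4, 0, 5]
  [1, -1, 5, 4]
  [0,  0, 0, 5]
x^4 - 20*x^3 + 150*x^2 - 500*x + 625

Expanding det(x·I − A) (e.g. by cofactor expansion or by noting that A is similar to its Jordan form J, which has the same characteristic polynomial as A) gives
  χ_A(x) = x^4 - 20*x^3 + 150*x^2 - 500*x + 625
which factors as (x - 5)^4. The eigenvalues (with algebraic multiplicities) are λ = 5 with multiplicity 4.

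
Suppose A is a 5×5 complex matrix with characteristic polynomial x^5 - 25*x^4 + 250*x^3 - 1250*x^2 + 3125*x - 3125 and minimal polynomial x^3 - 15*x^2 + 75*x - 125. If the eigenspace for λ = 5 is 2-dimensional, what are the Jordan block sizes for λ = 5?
Block sizes for λ = 5: [3, 2]

Step 1 — from the characteristic polynomial, algebraic multiplicity of λ = 5 is 5. From dim ker(A − (5)·I) = 2, there are exactly 2 Jordan blocks for λ = 5.
Step 2 — from the minimal polynomial, the factor (x − 5)^3 tells us the largest block for λ = 5 has size 3.
Step 3 — with total size 5, 2 blocks, and largest block 3, the block sizes (in nonincreasing order) are [3, 2].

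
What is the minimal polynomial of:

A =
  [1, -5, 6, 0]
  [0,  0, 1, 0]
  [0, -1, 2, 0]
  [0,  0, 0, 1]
x^3 - 3*x^2 + 3*x - 1

The characteristic polynomial is χ_A(x) = (x - 1)^4, so the eigenvalues are known. The minimal polynomial is
  m_A(x) = Π_λ (x − λ)^{k_λ}
where k_λ is the size of the *largest* Jordan block for λ (equivalently, the smallest k with (A − λI)^k v = 0 for every generalised eigenvector v of λ).

  λ = 1: largest Jordan block has size 3, contributing (x − 1)^3

So m_A(x) = (x - 1)^3 = x^3 - 3*x^2 + 3*x - 1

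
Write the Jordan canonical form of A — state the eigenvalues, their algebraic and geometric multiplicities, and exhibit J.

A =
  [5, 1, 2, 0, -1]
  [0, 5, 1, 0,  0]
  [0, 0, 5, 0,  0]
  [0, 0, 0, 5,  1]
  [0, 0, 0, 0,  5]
J_3(5) ⊕ J_2(5)

The characteristic polynomial is
  det(x·I − A) = x^5 - 25*x^4 + 250*x^3 - 1250*x^2 + 3125*x - 3125 = (x - 5)^5

Eigenvalues and multiplicities (the geometric multiplicity of λ is n − rank(A − λI), which equals the number of Jordan blocks for λ):
  λ = 5: algebraic multiplicity = 5, geometric multiplicity = 2

Determining the block sizes for each eigenvalue:
  λ = 5: with am = 5 and gm = 2, the partition is not yet determined (e.g. several partitions of 5 into 2 parts exist). Let N = A − (5)·I. Computing rank(N^1) = 3, rank(N^2) = 1, rank(N^3) = 0; the number of blocks of size ≥ j is rank(N^{j−1}) − rank(N^j), giving [2, 2, 1]. So we have 1 block(s) of size 3, 1 block(s) of size 2 → block sizes [3, 2]

Assembling the blocks gives a Jordan form
J =
  [5, 1, 0, 0, 0]
  [0, 5, 1, 0, 0]
  [0, 0, 5, 0, 0]
  [0, 0, 0, 5, 1]
  [0, 0, 0, 0, 5]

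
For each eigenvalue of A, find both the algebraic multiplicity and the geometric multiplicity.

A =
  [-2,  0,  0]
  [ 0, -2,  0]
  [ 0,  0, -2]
λ = -2: alg = 3, geom = 3

Step 1 — factor the characteristic polynomial to read off the algebraic multiplicities:
  χ_A(x) = (x + 2)^3

Step 2 — compute geometric multiplicities via the rank-nullity identity g(λ) = n − rank(A − λI):
  rank(A − (-2)·I) = 0, so dim ker(A − (-2)·I) = n − 0 = 3

Summary:
  λ = -2: algebraic multiplicity = 3, geometric multiplicity = 3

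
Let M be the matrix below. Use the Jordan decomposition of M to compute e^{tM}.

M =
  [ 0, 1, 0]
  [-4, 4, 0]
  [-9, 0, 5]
e^{tM} =
  [-2*t*exp(2*t) + exp(2*t), t*exp(2*t), 0]
  [-4*t*exp(2*t), 2*t*exp(2*t) + exp(2*t), 0]
  [-6*t*exp(2*t) - exp(5*t) + exp(2*t), 3*t*exp(2*t) - exp(5*t) + exp(2*t), exp(5*t)]

Strategy: write M = P · J · P⁻¹ where J is a Jordan canonical form, so e^{tM} = P · e^{tJ} · P⁻¹, and e^{tJ} can be computed block-by-block.

M has Jordan form
J =
  [2, 1, 0]
  [0, 2, 0]
  [0, 0, 5]
(up to reordering of blocks).

Per-block formulas:
  For a 2×2 Jordan block J_2(2): exp(t · J_2(2)) = e^(2t)·(I + t·N), where N is the 2×2 nilpotent shift.
  For a 1×1 block at λ = 5: exp(t · [5]) = [e^(5t)].

After assembling e^{tJ} and conjugating by P, we get:

e^{tM} =
  [-2*t*exp(2*t) + exp(2*t), t*exp(2*t), 0]
  [-4*t*exp(2*t), 2*t*exp(2*t) + exp(2*t), 0]
  [-6*t*exp(2*t) - exp(5*t) + exp(2*t), 3*t*exp(2*t) - exp(5*t) + exp(2*t), exp(5*t)]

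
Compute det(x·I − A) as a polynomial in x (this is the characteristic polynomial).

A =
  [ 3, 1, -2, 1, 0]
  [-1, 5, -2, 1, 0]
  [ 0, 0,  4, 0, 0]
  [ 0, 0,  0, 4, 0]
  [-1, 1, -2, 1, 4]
x^5 - 20*x^4 + 160*x^3 - 640*x^2 + 1280*x - 1024

Expanding det(x·I − A) (e.g. by cofactor expansion or by noting that A is similar to its Jordan form J, which has the same characteristic polynomial as A) gives
  χ_A(x) = x^5 - 20*x^4 + 160*x^3 - 640*x^2 + 1280*x - 1024
which factors as (x - 4)^5. The eigenvalues (with algebraic multiplicities) are λ = 4 with multiplicity 5.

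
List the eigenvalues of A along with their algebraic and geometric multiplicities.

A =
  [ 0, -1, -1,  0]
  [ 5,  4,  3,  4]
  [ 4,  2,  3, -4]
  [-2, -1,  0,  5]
λ = 3: alg = 4, geom = 2

Step 1 — factor the characteristic polynomial to read off the algebraic multiplicities:
  χ_A(x) = (x - 3)^4

Step 2 — compute geometric multiplicities via the rank-nullity identity g(λ) = n − rank(A − λI):
  rank(A − (3)·I) = 2, so dim ker(A − (3)·I) = n − 2 = 2

Summary:
  λ = 3: algebraic multiplicity = 4, geometric multiplicity = 2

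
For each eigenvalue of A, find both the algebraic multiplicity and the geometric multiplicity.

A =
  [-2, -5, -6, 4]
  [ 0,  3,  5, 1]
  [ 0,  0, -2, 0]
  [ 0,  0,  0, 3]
λ = -2: alg = 2, geom = 1; λ = 3: alg = 2, geom = 1

Step 1 — factor the characteristic polynomial to read off the algebraic multiplicities:
  χ_A(x) = (x - 3)^2*(x + 2)^2

Step 2 — compute geometric multiplicities via the rank-nullity identity g(λ) = n − rank(A − λI):
  rank(A − (-2)·I) = 3, so dim ker(A − (-2)·I) = n − 3 = 1
  rank(A − (3)·I) = 3, so dim ker(A − (3)·I) = n − 3 = 1

Summary:
  λ = -2: algebraic multiplicity = 2, geometric multiplicity = 1
  λ = 3: algebraic multiplicity = 2, geometric multiplicity = 1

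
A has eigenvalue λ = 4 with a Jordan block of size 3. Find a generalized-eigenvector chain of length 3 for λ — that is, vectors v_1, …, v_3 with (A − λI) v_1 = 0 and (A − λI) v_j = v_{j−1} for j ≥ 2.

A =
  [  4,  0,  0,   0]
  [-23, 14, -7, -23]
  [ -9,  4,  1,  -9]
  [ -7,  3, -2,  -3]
A Jordan chain for λ = 4 of length 3:
v_1 = (0, -6, -2, -2)ᵀ
v_2 = (0, -23, -9, -7)ᵀ
v_3 = (1, 0, 0, 0)ᵀ

Let N = A − (4)·I. We want v_3 with N^3 v_3 = 0 but N^2 v_3 ≠ 0; then v_{j-1} := N · v_j for j = 3, …, 2.

Pick v_3 = (1, 0, 0, 0)ᵀ.
Then v_2 = N · v_3 = (0, -23, -9, -7)ᵀ.
Then v_1 = N · v_2 = (0, -6, -2, -2)ᵀ.

Sanity check: (A − (4)·I) v_1 = (0, 0, 0, 0)ᵀ = 0. ✓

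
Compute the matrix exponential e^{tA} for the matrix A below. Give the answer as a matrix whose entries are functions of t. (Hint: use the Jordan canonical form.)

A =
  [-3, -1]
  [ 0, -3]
e^{tA} =
  [exp(-3*t), -t*exp(-3*t)]
  [0, exp(-3*t)]

Strategy: write A = P · J · P⁻¹ where J is a Jordan canonical form, so e^{tA} = P · e^{tJ} · P⁻¹, and e^{tJ} can be computed block-by-block.

A has Jordan form
J =
  [-3,  1]
  [ 0, -3]
(up to reordering of blocks).

Per-block formulas:
  For a 2×2 Jordan block J_2(-3): exp(t · J_2(-3)) = e^(-3t)·(I + t·N), where N is the 2×2 nilpotent shift.

After assembling e^{tJ} and conjugating by P, we get:

e^{tA} =
  [exp(-3*t), -t*exp(-3*t)]
  [0, exp(-3*t)]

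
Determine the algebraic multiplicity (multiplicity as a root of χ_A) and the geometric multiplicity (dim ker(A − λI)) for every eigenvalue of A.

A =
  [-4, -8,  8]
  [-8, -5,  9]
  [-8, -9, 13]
λ = -4: alg = 1, geom = 1; λ = 4: alg = 2, geom = 1

Step 1 — factor the characteristic polynomial to read off the algebraic multiplicities:
  χ_A(x) = (x - 4)^2*(x + 4)

Step 2 — compute geometric multiplicities via the rank-nullity identity g(λ) = n − rank(A − λI):
  rank(A − (-4)·I) = 2, so dim ker(A − (-4)·I) = n − 2 = 1
  rank(A − (4)·I) = 2, so dim ker(A − (4)·I) = n − 2 = 1

Summary:
  λ = -4: algebraic multiplicity = 1, geometric multiplicity = 1
  λ = 4: algebraic multiplicity = 2, geometric multiplicity = 1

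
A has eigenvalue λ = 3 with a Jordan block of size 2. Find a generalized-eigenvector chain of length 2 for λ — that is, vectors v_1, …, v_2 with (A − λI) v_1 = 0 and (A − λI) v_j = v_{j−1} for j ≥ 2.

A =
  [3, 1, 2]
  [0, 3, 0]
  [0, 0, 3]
A Jordan chain for λ = 3 of length 2:
v_1 = (1, 0, 0)ᵀ
v_2 = (0, 1, 0)ᵀ

Let N = A − (3)·I. We want v_2 with N^2 v_2 = 0 but N^1 v_2 ≠ 0; then v_{j-1} := N · v_j for j = 2, …, 2.

Pick v_2 = (0, 1, 0)ᵀ.
Then v_1 = N · v_2 = (1, 0, 0)ᵀ.

Sanity check: (A − (3)·I) v_1 = (0, 0, 0)ᵀ = 0. ✓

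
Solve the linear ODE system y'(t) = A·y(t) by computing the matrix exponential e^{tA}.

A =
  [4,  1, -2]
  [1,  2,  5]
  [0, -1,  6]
e^{tA} =
  [t^2*exp(4*t)/2 + exp(4*t), t*exp(4*t), t^2*exp(4*t)/2 - 2*t*exp(4*t)]
  [-t^2*exp(4*t) + t*exp(4*t), -2*t*exp(4*t) + exp(4*t), -t^2*exp(4*t) + 5*t*exp(4*t)]
  [-t^2*exp(4*t)/2, -t*exp(4*t), -t^2*exp(4*t)/2 + 2*t*exp(4*t) + exp(4*t)]

Strategy: write A = P · J · P⁻¹ where J is a Jordan canonical form, so e^{tA} = P · e^{tJ} · P⁻¹, and e^{tJ} can be computed block-by-block.

A has Jordan form
J =
  [4, 1, 0]
  [0, 4, 1]
  [0, 0, 4]
(up to reordering of blocks).

Per-block formulas:
  For a 3×3 Jordan block J_3(4): exp(t · J_3(4)) = e^(4t)·(I + t·N + (t^2/2)·N^2), where N is the 3×3 nilpotent shift.

After assembling e^{tJ} and conjugating by P, we get:

e^{tA} =
  [t^2*exp(4*t)/2 + exp(4*t), t*exp(4*t), t^2*exp(4*t)/2 - 2*t*exp(4*t)]
  [-t^2*exp(4*t) + t*exp(4*t), -2*t*exp(4*t) + exp(4*t), -t^2*exp(4*t) + 5*t*exp(4*t)]
  [-t^2*exp(4*t)/2, -t*exp(4*t), -t^2*exp(4*t)/2 + 2*t*exp(4*t) + exp(4*t)]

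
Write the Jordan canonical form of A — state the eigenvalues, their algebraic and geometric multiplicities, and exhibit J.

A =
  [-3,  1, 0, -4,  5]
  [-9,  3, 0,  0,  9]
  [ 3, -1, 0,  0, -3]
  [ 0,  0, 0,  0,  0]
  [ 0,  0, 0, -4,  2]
J_2(0) ⊕ J_1(0) ⊕ J_1(0) ⊕ J_1(2)

The characteristic polynomial is
  det(x·I − A) = x^5 - 2*x^4 = x^4*(x - 2)

Eigenvalues and multiplicities (the geometric multiplicity of λ is n − rank(A − λI), which equals the number of Jordan blocks for λ):
  λ = 0: algebraic multiplicity = 4, geometric multiplicity = 3
  λ = 2: algebraic multiplicity = 1, geometric multiplicity = 1

Determining the block sizes for each eigenvalue:
  λ = 0: 3 blocks summing to 4 forces exactly one block of size 2 and the rest size 1 → block sizes [2, 1, 1]
  λ = 2: one block (gm = 1), so the single block has size am = 1 → block sizes [1]

Assembling the blocks gives a Jordan form
J =
  [0, 1, 0, 0, 0]
  [0, 0, 0, 0, 0]
  [0, 0, 0, 0, 0]
  [0, 0, 0, 0, 0]
  [0, 0, 0, 0, 2]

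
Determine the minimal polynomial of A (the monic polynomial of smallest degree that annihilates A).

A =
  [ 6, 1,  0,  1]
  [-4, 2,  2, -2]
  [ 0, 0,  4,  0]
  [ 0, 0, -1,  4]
x^3 - 12*x^2 + 48*x - 64

The characteristic polynomial is χ_A(x) = (x - 4)^4, so the eigenvalues are known. The minimal polynomial is
  m_A(x) = Π_λ (x − λ)^{k_λ}
where k_λ is the size of the *largest* Jordan block for λ (equivalently, the smallest k with (A − λI)^k v = 0 for every generalised eigenvector v of λ).

  λ = 4: largest Jordan block has size 3, contributing (x − 4)^3

So m_A(x) = (x - 4)^3 = x^3 - 12*x^2 + 48*x - 64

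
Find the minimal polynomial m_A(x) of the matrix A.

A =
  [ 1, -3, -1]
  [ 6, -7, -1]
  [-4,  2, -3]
x^3 + 9*x^2 + 27*x + 27

The characteristic polynomial is χ_A(x) = (x + 3)^3, so the eigenvalues are known. The minimal polynomial is
  m_A(x) = Π_λ (x − λ)^{k_λ}
where k_λ is the size of the *largest* Jordan block for λ (equivalently, the smallest k with (A − λI)^k v = 0 for every generalised eigenvector v of λ).

  λ = -3: largest Jordan block has size 3, contributing (x + 3)^3

So m_A(x) = (x + 3)^3 = x^3 + 9*x^2 + 27*x + 27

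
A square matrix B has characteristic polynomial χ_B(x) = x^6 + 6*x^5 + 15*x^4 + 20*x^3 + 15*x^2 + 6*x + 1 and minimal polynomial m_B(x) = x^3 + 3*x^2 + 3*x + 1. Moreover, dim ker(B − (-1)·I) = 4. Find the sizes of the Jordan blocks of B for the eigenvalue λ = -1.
Block sizes for λ = -1: [3, 1, 1, 1]

Step 1 — from the characteristic polynomial, algebraic multiplicity of λ = -1 is 6. From dim ker(B − (-1)·I) = 4, there are exactly 4 Jordan blocks for λ = -1.
Step 2 — from the minimal polynomial, the factor (x + 1)^3 tells us the largest block for λ = -1 has size 3.
Step 3 — with total size 6, 4 blocks, and largest block 3, the block sizes (in nonincreasing order) are [3, 1, 1, 1].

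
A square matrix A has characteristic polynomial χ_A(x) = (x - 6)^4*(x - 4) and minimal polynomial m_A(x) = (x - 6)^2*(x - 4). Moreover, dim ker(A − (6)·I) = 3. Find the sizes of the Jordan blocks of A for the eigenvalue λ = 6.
Block sizes for λ = 6: [2, 1, 1]

Step 1 — from the characteristic polynomial, algebraic multiplicity of λ = 6 is 4. From dim ker(A − (6)·I) = 3, there are exactly 3 Jordan blocks for λ = 6.
Step 2 — from the minimal polynomial, the factor (x − 6)^2 tells us the largest block for λ = 6 has size 2.
Step 3 — with total size 4, 3 blocks, and largest block 2, the block sizes (in nonincreasing order) are [2, 1, 1].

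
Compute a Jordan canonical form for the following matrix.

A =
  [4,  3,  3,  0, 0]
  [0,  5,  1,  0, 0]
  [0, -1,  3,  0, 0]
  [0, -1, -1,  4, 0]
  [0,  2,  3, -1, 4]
J_2(4) ⊕ J_2(4) ⊕ J_1(4)

The characteristic polynomial is
  det(x·I − A) = x^5 - 20*x^4 + 160*x^3 - 640*x^2 + 1280*x - 1024 = (x - 4)^5

Eigenvalues and multiplicities (the geometric multiplicity of λ is n − rank(A − λI), which equals the number of Jordan blocks for λ):
  λ = 4: algebraic multiplicity = 5, geometric multiplicity = 3

Determining the block sizes for each eigenvalue:
  λ = 4: with am = 5 and gm = 3, the partition is not yet determined (e.g. several partitions of 5 into 3 parts exist). Let N = A − (4)·I. Computing rank(N^1) = 2, rank(N^2) = 0; the number of blocks of size ≥ j is rank(N^{j−1}) − rank(N^j), giving [3, 2]. So we have 2 block(s) of size 2, 1 block(s) of size 1 → block sizes [2, 2, 1]

Assembling the blocks gives a Jordan form
J =
  [4, 1, 0, 0, 0]
  [0, 4, 0, 0, 0]
  [0, 0, 4, 1, 0]
  [0, 0, 0, 4, 0]
  [0, 0, 0, 0, 4]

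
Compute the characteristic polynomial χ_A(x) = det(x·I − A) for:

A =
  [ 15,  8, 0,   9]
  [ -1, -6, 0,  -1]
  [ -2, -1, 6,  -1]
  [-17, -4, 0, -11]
x^4 - 4*x^3 - 44*x^2 + 96*x + 576

Expanding det(x·I − A) (e.g. by cofactor expansion or by noting that A is similar to its Jordan form J, which has the same characteristic polynomial as A) gives
  χ_A(x) = x^4 - 4*x^3 - 44*x^2 + 96*x + 576
which factors as (x - 6)^2*(x + 4)^2. The eigenvalues (with algebraic multiplicities) are λ = -4 with multiplicity 2, λ = 6 with multiplicity 2.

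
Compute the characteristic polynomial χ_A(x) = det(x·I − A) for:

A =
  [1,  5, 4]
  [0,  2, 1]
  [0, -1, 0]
x^3 - 3*x^2 + 3*x - 1

Expanding det(x·I − A) (e.g. by cofactor expansion or by noting that A is similar to its Jordan form J, which has the same characteristic polynomial as A) gives
  χ_A(x) = x^3 - 3*x^2 + 3*x - 1
which factors as (x - 1)^3. The eigenvalues (with algebraic multiplicities) are λ = 1 with multiplicity 3.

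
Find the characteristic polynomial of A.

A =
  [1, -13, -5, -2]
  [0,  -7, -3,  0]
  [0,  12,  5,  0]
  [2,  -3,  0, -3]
x^4 + 4*x^3 + 6*x^2 + 4*x + 1

Expanding det(x·I − A) (e.g. by cofactor expansion or by noting that A is similar to its Jordan form J, which has the same characteristic polynomial as A) gives
  χ_A(x) = x^4 + 4*x^3 + 6*x^2 + 4*x + 1
which factors as (x + 1)^4. The eigenvalues (with algebraic multiplicities) are λ = -1 with multiplicity 4.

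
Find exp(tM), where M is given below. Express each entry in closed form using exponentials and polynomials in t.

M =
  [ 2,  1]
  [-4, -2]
e^{tM} =
  [2*t + 1, t]
  [-4*t, 1 - 2*t]

Strategy: write M = P · J · P⁻¹ where J is a Jordan canonical form, so e^{tM} = P · e^{tJ} · P⁻¹, and e^{tJ} can be computed block-by-block.

M has Jordan form
J =
  [0, 1]
  [0, 0]
(up to reordering of blocks).

Per-block formulas:
  For a 2×2 Jordan block J_2(0): exp(t · J_2(0)) = e^(0t)·(I + t·N), where N is the 2×2 nilpotent shift.

After assembling e^{tJ} and conjugating by P, we get:

e^{tM} =
  [2*t + 1, t]
  [-4*t, 1 - 2*t]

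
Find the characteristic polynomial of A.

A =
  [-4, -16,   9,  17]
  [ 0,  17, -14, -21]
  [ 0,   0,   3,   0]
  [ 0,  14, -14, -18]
x^4 + 2*x^3 - 23*x^2 - 24*x + 144

Expanding det(x·I − A) (e.g. by cofactor expansion or by noting that A is similar to its Jordan form J, which has the same characteristic polynomial as A) gives
  χ_A(x) = x^4 + 2*x^3 - 23*x^2 - 24*x + 144
which factors as (x - 3)^2*(x + 4)^2. The eigenvalues (with algebraic multiplicities) are λ = -4 with multiplicity 2, λ = 3 with multiplicity 2.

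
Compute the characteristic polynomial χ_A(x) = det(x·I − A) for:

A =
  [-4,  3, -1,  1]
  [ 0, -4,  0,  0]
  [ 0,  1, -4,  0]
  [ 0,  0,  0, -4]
x^4 + 16*x^3 + 96*x^2 + 256*x + 256

Expanding det(x·I − A) (e.g. by cofactor expansion or by noting that A is similar to its Jordan form J, which has the same characteristic polynomial as A) gives
  χ_A(x) = x^4 + 16*x^3 + 96*x^2 + 256*x + 256
which factors as (x + 4)^4. The eigenvalues (with algebraic multiplicities) are λ = -4 with multiplicity 4.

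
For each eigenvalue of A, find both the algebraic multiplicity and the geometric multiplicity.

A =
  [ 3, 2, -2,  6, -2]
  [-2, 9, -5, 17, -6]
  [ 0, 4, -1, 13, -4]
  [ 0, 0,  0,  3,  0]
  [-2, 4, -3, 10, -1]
λ = 1: alg = 1, geom = 1; λ = 3: alg = 4, geom = 2

Step 1 — factor the characteristic polynomial to read off the algebraic multiplicities:
  χ_A(x) = (x - 3)^4*(x - 1)

Step 2 — compute geometric multiplicities via the rank-nullity identity g(λ) = n − rank(A − λI):
  rank(A − (1)·I) = 4, so dim ker(A − (1)·I) = n − 4 = 1
  rank(A − (3)·I) = 3, so dim ker(A − (3)·I) = n − 3 = 2

Summary:
  λ = 1: algebraic multiplicity = 1, geometric multiplicity = 1
  λ = 3: algebraic multiplicity = 4, geometric multiplicity = 2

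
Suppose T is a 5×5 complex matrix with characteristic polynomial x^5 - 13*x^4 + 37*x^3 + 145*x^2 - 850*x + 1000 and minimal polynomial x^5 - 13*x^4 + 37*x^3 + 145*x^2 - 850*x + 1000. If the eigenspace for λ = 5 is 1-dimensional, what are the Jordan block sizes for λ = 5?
Block sizes for λ = 5: [3]

Step 1 — from the characteristic polynomial, algebraic multiplicity of λ = 5 is 3. From dim ker(T − (5)·I) = 1, there are exactly 1 Jordan blocks for λ = 5.
Step 2 — from the minimal polynomial, the factor (x − 5)^3 tells us the largest block for λ = 5 has size 3.
Step 3 — with total size 3, 1 blocks, and largest block 3, the block sizes (in nonincreasing order) are [3].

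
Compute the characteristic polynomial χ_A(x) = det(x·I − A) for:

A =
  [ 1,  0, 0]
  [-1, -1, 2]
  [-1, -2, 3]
x^3 - 3*x^2 + 3*x - 1

Expanding det(x·I − A) (e.g. by cofactor expansion or by noting that A is similar to its Jordan form J, which has the same characteristic polynomial as A) gives
  χ_A(x) = x^3 - 3*x^2 + 3*x - 1
which factors as (x - 1)^3. The eigenvalues (with algebraic multiplicities) are λ = 1 with multiplicity 3.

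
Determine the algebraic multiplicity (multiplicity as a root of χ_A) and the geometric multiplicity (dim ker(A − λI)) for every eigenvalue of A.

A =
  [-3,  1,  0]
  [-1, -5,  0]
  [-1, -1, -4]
λ = -4: alg = 3, geom = 2

Step 1 — factor the characteristic polynomial to read off the algebraic multiplicities:
  χ_A(x) = (x + 4)^3

Step 2 — compute geometric multiplicities via the rank-nullity identity g(λ) = n − rank(A − λI):
  rank(A − (-4)·I) = 1, so dim ker(A − (-4)·I) = n − 1 = 2

Summary:
  λ = -4: algebraic multiplicity = 3, geometric multiplicity = 2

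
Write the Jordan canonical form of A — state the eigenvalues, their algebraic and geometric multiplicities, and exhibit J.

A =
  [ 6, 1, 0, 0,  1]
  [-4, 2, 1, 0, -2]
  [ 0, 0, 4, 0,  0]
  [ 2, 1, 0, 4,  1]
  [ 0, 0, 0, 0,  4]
J_3(4) ⊕ J_1(4) ⊕ J_1(4)

The characteristic polynomial is
  det(x·I − A) = x^5 - 20*x^4 + 160*x^3 - 640*x^2 + 1280*x - 1024 = (x - 4)^5

Eigenvalues and multiplicities (the geometric multiplicity of λ is n − rank(A − λI), which equals the number of Jordan blocks for λ):
  λ = 4: algebraic multiplicity = 5, geometric multiplicity = 3

Determining the block sizes for each eigenvalue:
  λ = 4: with am = 5 and gm = 3, the partition is not yet determined (e.g. several partitions of 5 into 3 parts exist). Let N = A − (4)·I. Computing rank(N^1) = 2, rank(N^2) = 1, rank(N^3) = 0; the number of blocks of size ≥ j is rank(N^{j−1}) − rank(N^j), giving [3, 1, 1]. So we have 1 block(s) of size 3, 2 block(s) of size 1 → block sizes [3, 1, 1]

Assembling the blocks gives a Jordan form
J =
  [4, 1, 0, 0, 0]
  [0, 4, 1, 0, 0]
  [0, 0, 4, 0, 0]
  [0, 0, 0, 4, 0]
  [0, 0, 0, 0, 4]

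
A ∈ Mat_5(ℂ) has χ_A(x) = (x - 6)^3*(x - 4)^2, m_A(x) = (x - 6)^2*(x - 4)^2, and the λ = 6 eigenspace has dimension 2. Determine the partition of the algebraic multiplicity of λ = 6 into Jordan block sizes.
Block sizes for λ = 6: [2, 1]

Step 1 — from the characteristic polynomial, algebraic multiplicity of λ = 6 is 3. From dim ker(A − (6)·I) = 2, there are exactly 2 Jordan blocks for λ = 6.
Step 2 — from the minimal polynomial, the factor (x − 6)^2 tells us the largest block for λ = 6 has size 2.
Step 3 — with total size 3, 2 blocks, and largest block 2, the block sizes (in nonincreasing order) are [2, 1].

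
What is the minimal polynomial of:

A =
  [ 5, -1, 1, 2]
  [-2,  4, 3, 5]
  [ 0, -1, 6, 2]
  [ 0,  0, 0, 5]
x^3 - 15*x^2 + 75*x - 125

The characteristic polynomial is χ_A(x) = (x - 5)^4, so the eigenvalues are known. The minimal polynomial is
  m_A(x) = Π_λ (x − λ)^{k_λ}
where k_λ is the size of the *largest* Jordan block for λ (equivalently, the smallest k with (A − λI)^k v = 0 for every generalised eigenvector v of λ).

  λ = 5: largest Jordan block has size 3, contributing (x − 5)^3

So m_A(x) = (x - 5)^3 = x^3 - 15*x^2 + 75*x - 125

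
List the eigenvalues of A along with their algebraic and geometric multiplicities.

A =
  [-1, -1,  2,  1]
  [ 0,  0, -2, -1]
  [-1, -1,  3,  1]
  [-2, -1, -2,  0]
λ = -1: alg = 1, geom = 1; λ = 1: alg = 3, geom = 1

Step 1 — factor the characteristic polynomial to read off the algebraic multiplicities:
  χ_A(x) = (x - 1)^3*(x + 1)

Step 2 — compute geometric multiplicities via the rank-nullity identity g(λ) = n − rank(A − λI):
  rank(A − (-1)·I) = 3, so dim ker(A − (-1)·I) = n − 3 = 1
  rank(A − (1)·I) = 3, so dim ker(A − (1)·I) = n − 3 = 1

Summary:
  λ = -1: algebraic multiplicity = 1, geometric multiplicity = 1
  λ = 1: algebraic multiplicity = 3, geometric multiplicity = 1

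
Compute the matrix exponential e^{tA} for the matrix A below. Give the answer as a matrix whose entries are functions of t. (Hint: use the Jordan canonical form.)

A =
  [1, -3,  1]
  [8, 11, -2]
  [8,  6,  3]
e^{tA} =
  [-4*t*exp(5*t) + exp(5*t), -3*t*exp(5*t), t*exp(5*t)]
  [8*t*exp(5*t), 6*t*exp(5*t) + exp(5*t), -2*t*exp(5*t)]
  [8*t*exp(5*t), 6*t*exp(5*t), -2*t*exp(5*t) + exp(5*t)]

Strategy: write A = P · J · P⁻¹ where J is a Jordan canonical form, so e^{tA} = P · e^{tJ} · P⁻¹, and e^{tJ} can be computed block-by-block.

A has Jordan form
J =
  [5, 1, 0]
  [0, 5, 0]
  [0, 0, 5]
(up to reordering of blocks).

Per-block formulas:
  For a 2×2 Jordan block J_2(5): exp(t · J_2(5)) = e^(5t)·(I + t·N), where N is the 2×2 nilpotent shift.
  For a 1×1 block at λ = 5: exp(t · [5]) = [e^(5t)].

After assembling e^{tJ} and conjugating by P, we get:

e^{tA} =
  [-4*t*exp(5*t) + exp(5*t), -3*t*exp(5*t), t*exp(5*t)]
  [8*t*exp(5*t), 6*t*exp(5*t) + exp(5*t), -2*t*exp(5*t)]
  [8*t*exp(5*t), 6*t*exp(5*t), -2*t*exp(5*t) + exp(5*t)]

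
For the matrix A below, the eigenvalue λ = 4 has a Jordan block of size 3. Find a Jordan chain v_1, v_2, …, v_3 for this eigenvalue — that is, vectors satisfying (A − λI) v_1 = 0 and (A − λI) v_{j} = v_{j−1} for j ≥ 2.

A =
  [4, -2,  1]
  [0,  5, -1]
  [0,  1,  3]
A Jordan chain for λ = 4 of length 3:
v_1 = (-1, 0, 0)ᵀ
v_2 = (-2, 1, 1)ᵀ
v_3 = (0, 1, 0)ᵀ

Let N = A − (4)·I. We want v_3 with N^3 v_3 = 0 but N^2 v_3 ≠ 0; then v_{j-1} := N · v_j for j = 3, …, 2.

Pick v_3 = (0, 1, 0)ᵀ.
Then v_2 = N · v_3 = (-2, 1, 1)ᵀ.
Then v_1 = N · v_2 = (-1, 0, 0)ᵀ.

Sanity check: (A − (4)·I) v_1 = (0, 0, 0)ᵀ = 0. ✓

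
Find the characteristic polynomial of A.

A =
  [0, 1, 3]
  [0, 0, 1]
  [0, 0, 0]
x^3

Expanding det(x·I − A) (e.g. by cofactor expansion or by noting that A is similar to its Jordan form J, which has the same characteristic polynomial as A) gives
  χ_A(x) = x^3
which factors as x^3. The eigenvalues (with algebraic multiplicities) are λ = 0 with multiplicity 3.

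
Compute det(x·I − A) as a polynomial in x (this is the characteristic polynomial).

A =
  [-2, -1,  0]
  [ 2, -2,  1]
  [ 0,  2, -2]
x^3 + 6*x^2 + 12*x + 8

Expanding det(x·I − A) (e.g. by cofactor expansion or by noting that A is similar to its Jordan form J, which has the same characteristic polynomial as A) gives
  χ_A(x) = x^3 + 6*x^2 + 12*x + 8
which factors as (x + 2)^3. The eigenvalues (with algebraic multiplicities) are λ = -2 with multiplicity 3.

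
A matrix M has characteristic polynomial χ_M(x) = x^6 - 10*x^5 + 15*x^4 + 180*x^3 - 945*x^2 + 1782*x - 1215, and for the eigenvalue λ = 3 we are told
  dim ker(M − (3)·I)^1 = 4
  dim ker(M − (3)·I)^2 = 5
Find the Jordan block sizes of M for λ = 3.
Block sizes for λ = 3: [2, 1, 1, 1]

From the dimensions of kernels of powers, the number of Jordan blocks of size at least j is d_j − d_{j−1} where d_j = dim ker(N^j) (with d_0 = 0). Computing the differences gives [4, 1].
The number of blocks of size exactly k is (#blocks of size ≥ k) − (#blocks of size ≥ k + 1), so the partition is: 3 block(s) of size 1, 1 block(s) of size 2.
In nonincreasing order the block sizes are [2, 1, 1, 1].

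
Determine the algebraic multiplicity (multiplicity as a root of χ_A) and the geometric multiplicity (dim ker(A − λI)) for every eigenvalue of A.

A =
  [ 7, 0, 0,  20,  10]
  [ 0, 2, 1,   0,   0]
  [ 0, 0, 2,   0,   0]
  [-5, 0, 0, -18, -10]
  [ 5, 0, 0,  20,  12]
λ = -3: alg = 1, geom = 1; λ = 2: alg = 4, geom = 3

Step 1 — factor the characteristic polynomial to read off the algebraic multiplicities:
  χ_A(x) = (x - 2)^4*(x + 3)

Step 2 — compute geometric multiplicities via the rank-nullity identity g(λ) = n − rank(A − λI):
  rank(A − (-3)·I) = 4, so dim ker(A − (-3)·I) = n − 4 = 1
  rank(A − (2)·I) = 2, so dim ker(A − (2)·I) = n − 2 = 3

Summary:
  λ = -3: algebraic multiplicity = 1, geometric multiplicity = 1
  λ = 2: algebraic multiplicity = 4, geometric multiplicity = 3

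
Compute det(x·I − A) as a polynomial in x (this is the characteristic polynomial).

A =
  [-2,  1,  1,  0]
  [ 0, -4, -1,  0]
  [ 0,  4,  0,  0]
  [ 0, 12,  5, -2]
x^4 + 8*x^3 + 24*x^2 + 32*x + 16

Expanding det(x·I − A) (e.g. by cofactor expansion or by noting that A is similar to its Jordan form J, which has the same characteristic polynomial as A) gives
  χ_A(x) = x^4 + 8*x^3 + 24*x^2 + 32*x + 16
which factors as (x + 2)^4. The eigenvalues (with algebraic multiplicities) are λ = -2 with multiplicity 4.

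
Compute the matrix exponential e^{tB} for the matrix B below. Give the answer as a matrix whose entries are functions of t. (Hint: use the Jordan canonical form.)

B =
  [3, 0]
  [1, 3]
e^{tB} =
  [exp(3*t), 0]
  [t*exp(3*t), exp(3*t)]

Strategy: write B = P · J · P⁻¹ where J is a Jordan canonical form, so e^{tB} = P · e^{tJ} · P⁻¹, and e^{tJ} can be computed block-by-block.

B has Jordan form
J =
  [3, 1]
  [0, 3]
(up to reordering of blocks).

Per-block formulas:
  For a 2×2 Jordan block J_2(3): exp(t · J_2(3)) = e^(3t)·(I + t·N), where N is the 2×2 nilpotent shift.

After assembling e^{tJ} and conjugating by P, we get:

e^{tB} =
  [exp(3*t), 0]
  [t*exp(3*t), exp(3*t)]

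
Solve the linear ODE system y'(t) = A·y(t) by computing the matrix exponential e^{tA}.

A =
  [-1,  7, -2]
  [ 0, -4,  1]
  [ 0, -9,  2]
e^{tA} =
  [exp(-t), -3*t^2*exp(-t)/2 + 7*t*exp(-t), t^2*exp(-t)/2 - 2*t*exp(-t)]
  [0, -3*t*exp(-t) + exp(-t), t*exp(-t)]
  [0, -9*t*exp(-t), 3*t*exp(-t) + exp(-t)]

Strategy: write A = P · J · P⁻¹ where J is a Jordan canonical form, so e^{tA} = P · e^{tJ} · P⁻¹, and e^{tJ} can be computed block-by-block.

A has Jordan form
J =
  [-1,  1,  0]
  [ 0, -1,  1]
  [ 0,  0, -1]
(up to reordering of blocks).

Per-block formulas:
  For a 3×3 Jordan block J_3(-1): exp(t · J_3(-1)) = e^(-1t)·(I + t·N + (t^2/2)·N^2), where N is the 3×3 nilpotent shift.

After assembling e^{tJ} and conjugating by P, we get:

e^{tA} =
  [exp(-t), -3*t^2*exp(-t)/2 + 7*t*exp(-t), t^2*exp(-t)/2 - 2*t*exp(-t)]
  [0, -3*t*exp(-t) + exp(-t), t*exp(-t)]
  [0, -9*t*exp(-t), 3*t*exp(-t) + exp(-t)]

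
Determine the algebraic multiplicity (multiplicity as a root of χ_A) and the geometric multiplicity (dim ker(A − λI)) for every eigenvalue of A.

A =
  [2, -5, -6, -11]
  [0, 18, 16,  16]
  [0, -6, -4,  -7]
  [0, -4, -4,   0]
λ = 2: alg = 2, geom = 1; λ = 6: alg = 2, geom = 1

Step 1 — factor the characteristic polynomial to read off the algebraic multiplicities:
  χ_A(x) = (x - 6)^2*(x - 2)^2

Step 2 — compute geometric multiplicities via the rank-nullity identity g(λ) = n − rank(A − λI):
  rank(A − (2)·I) = 3, so dim ker(A − (2)·I) = n − 3 = 1
  rank(A − (6)·I) = 3, so dim ker(A − (6)·I) = n − 3 = 1

Summary:
  λ = 2: algebraic multiplicity = 2, geometric multiplicity = 1
  λ = 6: algebraic multiplicity = 2, geometric multiplicity = 1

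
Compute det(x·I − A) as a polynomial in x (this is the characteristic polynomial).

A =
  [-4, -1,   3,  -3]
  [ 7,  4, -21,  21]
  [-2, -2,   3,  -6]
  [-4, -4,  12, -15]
x^4 + 12*x^3 + 54*x^2 + 108*x + 81

Expanding det(x·I − A) (e.g. by cofactor expansion or by noting that A is similar to its Jordan form J, which has the same characteristic polynomial as A) gives
  χ_A(x) = x^4 + 12*x^3 + 54*x^2 + 108*x + 81
which factors as (x + 3)^4. The eigenvalues (with algebraic multiplicities) are λ = -3 with multiplicity 4.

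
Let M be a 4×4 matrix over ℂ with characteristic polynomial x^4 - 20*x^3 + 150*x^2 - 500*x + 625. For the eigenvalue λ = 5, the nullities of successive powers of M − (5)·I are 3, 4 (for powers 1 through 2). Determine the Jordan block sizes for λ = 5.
Block sizes for λ = 5: [2, 1, 1]

From the dimensions of kernels of powers, the number of Jordan blocks of size at least j is d_j − d_{j−1} where d_j = dim ker(N^j) (with d_0 = 0). Computing the differences gives [3, 1].
The number of blocks of size exactly k is (#blocks of size ≥ k) − (#blocks of size ≥ k + 1), so the partition is: 2 block(s) of size 1, 1 block(s) of size 2.
In nonincreasing order the block sizes are [2, 1, 1].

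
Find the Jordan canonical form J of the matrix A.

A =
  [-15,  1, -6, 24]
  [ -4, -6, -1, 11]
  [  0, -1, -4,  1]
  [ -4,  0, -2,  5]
J_3(-5) ⊕ J_1(-5)

The characteristic polynomial is
  det(x·I − A) = x^4 + 20*x^3 + 150*x^2 + 500*x + 625 = (x + 5)^4

Eigenvalues and multiplicities (the geometric multiplicity of λ is n − rank(A − λI), which equals the number of Jordan blocks for λ):
  λ = -5: algebraic multiplicity = 4, geometric multiplicity = 2

Determining the block sizes for each eigenvalue:
  λ = -5: with am = 4 and gm = 2, the partition is not yet determined (e.g. several partitions of 4 into 2 parts exist). Let N = A − (-5)·I. Computing rank(N^1) = 2, rank(N^2) = 1, rank(N^3) = 0; the number of blocks of size ≥ j is rank(N^{j−1}) − rank(N^j), giving [2, 1, 1]. So we have 1 block(s) of size 3, 1 block(s) of size 1 → block sizes [3, 1]

Assembling the blocks gives a Jordan form
J =
  [-5,  1,  0,  0]
  [ 0, -5,  1,  0]
  [ 0,  0, -5,  0]
  [ 0,  0,  0, -5]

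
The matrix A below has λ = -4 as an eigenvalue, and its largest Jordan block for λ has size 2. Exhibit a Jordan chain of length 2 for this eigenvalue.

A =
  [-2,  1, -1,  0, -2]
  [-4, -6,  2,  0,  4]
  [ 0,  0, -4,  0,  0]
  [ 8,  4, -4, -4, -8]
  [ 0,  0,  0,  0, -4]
A Jordan chain for λ = -4 of length 2:
v_1 = (2, -4, 0, 8, 0)ᵀ
v_2 = (1, 0, 0, 0, 0)ᵀ

Let N = A − (-4)·I. We want v_2 with N^2 v_2 = 0 but N^1 v_2 ≠ 0; then v_{j-1} := N · v_j for j = 2, …, 2.

Pick v_2 = (1, 0, 0, 0, 0)ᵀ.
Then v_1 = N · v_2 = (2, -4, 0, 8, 0)ᵀ.

Sanity check: (A − (-4)·I) v_1 = (0, 0, 0, 0, 0)ᵀ = 0. ✓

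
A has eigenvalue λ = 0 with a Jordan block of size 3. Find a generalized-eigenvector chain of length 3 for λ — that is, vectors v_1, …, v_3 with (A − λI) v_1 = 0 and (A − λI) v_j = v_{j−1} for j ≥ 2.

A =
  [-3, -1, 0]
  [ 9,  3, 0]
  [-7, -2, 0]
A Jordan chain for λ = 0 of length 3:
v_1 = (0, 0, 3)ᵀ
v_2 = (-3, 9, -7)ᵀ
v_3 = (1, 0, 0)ᵀ

Let N = A − (0)·I. We want v_3 with N^3 v_3 = 0 but N^2 v_3 ≠ 0; then v_{j-1} := N · v_j for j = 3, …, 2.

Pick v_3 = (1, 0, 0)ᵀ.
Then v_2 = N · v_3 = (-3, 9, -7)ᵀ.
Then v_1 = N · v_2 = (0, 0, 3)ᵀ.

Sanity check: (A − (0)·I) v_1 = (0, 0, 0)ᵀ = 0. ✓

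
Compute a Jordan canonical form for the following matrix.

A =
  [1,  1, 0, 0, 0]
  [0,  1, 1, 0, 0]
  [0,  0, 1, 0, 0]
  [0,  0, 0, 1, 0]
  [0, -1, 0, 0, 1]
J_3(1) ⊕ J_1(1) ⊕ J_1(1)

The characteristic polynomial is
  det(x·I − A) = x^5 - 5*x^4 + 10*x^3 - 10*x^2 + 5*x - 1 = (x - 1)^5

Eigenvalues and multiplicities (the geometric multiplicity of λ is n − rank(A − λI), which equals the number of Jordan blocks for λ):
  λ = 1: algebraic multiplicity = 5, geometric multiplicity = 3

Determining the block sizes for each eigenvalue:
  λ = 1: with am = 5 and gm = 3, the partition is not yet determined (e.g. several partitions of 5 into 3 parts exist). Let N = A − (1)·I. Computing rank(N^1) = 2, rank(N^2) = 1, rank(N^3) = 0; the number of blocks of size ≥ j is rank(N^{j−1}) − rank(N^j), giving [3, 1, 1]. So we have 1 block(s) of size 3, 2 block(s) of size 1 → block sizes [3, 1, 1]

Assembling the blocks gives a Jordan form
J =
  [1, 1, 0, 0, 0]
  [0, 1, 1, 0, 0]
  [0, 0, 1, 0, 0]
  [0, 0, 0, 1, 0]
  [0, 0, 0, 0, 1]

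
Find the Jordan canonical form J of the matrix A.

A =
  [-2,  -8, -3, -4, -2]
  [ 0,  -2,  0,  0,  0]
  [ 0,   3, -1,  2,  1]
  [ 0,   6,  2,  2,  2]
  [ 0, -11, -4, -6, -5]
J_1(-2) ⊕ J_1(-2) ⊕ J_1(-2) ⊕ J_2(-1)

The characteristic polynomial is
  det(x·I − A) = x^5 + 8*x^4 + 25*x^3 + 38*x^2 + 28*x + 8 = (x + 1)^2*(x + 2)^3

Eigenvalues and multiplicities (the geometric multiplicity of λ is n − rank(A − λI), which equals the number of Jordan blocks for λ):
  λ = -2: algebraic multiplicity = 3, geometric multiplicity = 3
  λ = -1: algebraic multiplicity = 2, geometric multiplicity = 1

Determining the block sizes for each eigenvalue:
  λ = -2: gm = am = 3, so every block has size 1 → block sizes [1, 1, 1]
  λ = -1: one block (gm = 1), so the single block has size am = 2 → block sizes [2]

Assembling the blocks gives a Jordan form
J =
  [-2,  0,  0,  0,  0]
  [ 0, -2,  0,  0,  0]
  [ 0,  0, -2,  0,  0]
  [ 0,  0,  0, -1,  1]
  [ 0,  0,  0,  0, -1]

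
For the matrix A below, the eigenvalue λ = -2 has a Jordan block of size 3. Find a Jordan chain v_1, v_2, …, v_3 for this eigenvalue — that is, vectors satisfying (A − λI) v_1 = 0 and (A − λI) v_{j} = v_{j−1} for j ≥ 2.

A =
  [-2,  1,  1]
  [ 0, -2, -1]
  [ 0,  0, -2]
A Jordan chain for λ = -2 of length 3:
v_1 = (-1, 0, 0)ᵀ
v_2 = (1, -1, 0)ᵀ
v_3 = (0, 0, 1)ᵀ

Let N = A − (-2)·I. We want v_3 with N^3 v_3 = 0 but N^2 v_3 ≠ 0; then v_{j-1} := N · v_j for j = 3, …, 2.

Pick v_3 = (0, 0, 1)ᵀ.
Then v_2 = N · v_3 = (1, -1, 0)ᵀ.
Then v_1 = N · v_2 = (-1, 0, 0)ᵀ.

Sanity check: (A − (-2)·I) v_1 = (0, 0, 0)ᵀ = 0. ✓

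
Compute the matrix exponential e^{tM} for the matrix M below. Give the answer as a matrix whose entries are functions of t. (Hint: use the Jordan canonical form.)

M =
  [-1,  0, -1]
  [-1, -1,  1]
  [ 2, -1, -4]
e^{tM} =
  [-t^2*exp(-2*t)/2 + t*exp(-2*t) + exp(-2*t), t^2*exp(-2*t)/2, t^2*exp(-2*t)/2 - t*exp(-2*t)]
  [-t*exp(-2*t), t*exp(-2*t) + exp(-2*t), t*exp(-2*t)]
  [-t^2*exp(-2*t)/2 + 2*t*exp(-2*t), t^2*exp(-2*t)/2 - t*exp(-2*t), t^2*exp(-2*t)/2 - 2*t*exp(-2*t) + exp(-2*t)]

Strategy: write M = P · J · P⁻¹ where J is a Jordan canonical form, so e^{tM} = P · e^{tJ} · P⁻¹, and e^{tJ} can be computed block-by-block.

M has Jordan form
J =
  [-2,  1,  0]
  [ 0, -2,  1]
  [ 0,  0, -2]
(up to reordering of blocks).

Per-block formulas:
  For a 3×3 Jordan block J_3(-2): exp(t · J_3(-2)) = e^(-2t)·(I + t·N + (t^2/2)·N^2), where N is the 3×3 nilpotent shift.

After assembling e^{tJ} and conjugating by P, we get:

e^{tM} =
  [-t^2*exp(-2*t)/2 + t*exp(-2*t) + exp(-2*t), t^2*exp(-2*t)/2, t^2*exp(-2*t)/2 - t*exp(-2*t)]
  [-t*exp(-2*t), t*exp(-2*t) + exp(-2*t), t*exp(-2*t)]
  [-t^2*exp(-2*t)/2 + 2*t*exp(-2*t), t^2*exp(-2*t)/2 - t*exp(-2*t), t^2*exp(-2*t)/2 - 2*t*exp(-2*t) + exp(-2*t)]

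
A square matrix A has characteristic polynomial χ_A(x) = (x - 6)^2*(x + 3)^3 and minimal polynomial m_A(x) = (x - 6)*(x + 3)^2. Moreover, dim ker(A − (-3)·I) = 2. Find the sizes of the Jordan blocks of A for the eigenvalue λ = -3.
Block sizes for λ = -3: [2, 1]

Step 1 — from the characteristic polynomial, algebraic multiplicity of λ = -3 is 3. From dim ker(A − (-3)·I) = 2, there are exactly 2 Jordan blocks for λ = -3.
Step 2 — from the minimal polynomial, the factor (x + 3)^2 tells us the largest block for λ = -3 has size 2.
Step 3 — with total size 3, 2 blocks, and largest block 2, the block sizes (in nonincreasing order) are [2, 1].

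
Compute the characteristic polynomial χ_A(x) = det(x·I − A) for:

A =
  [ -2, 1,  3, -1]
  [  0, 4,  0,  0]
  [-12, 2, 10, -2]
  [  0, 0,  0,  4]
x^4 - 16*x^3 + 96*x^2 - 256*x + 256

Expanding det(x·I − A) (e.g. by cofactor expansion or by noting that A is similar to its Jordan form J, which has the same characteristic polynomial as A) gives
  χ_A(x) = x^4 - 16*x^3 + 96*x^2 - 256*x + 256
which factors as (x - 4)^4. The eigenvalues (with algebraic multiplicities) are λ = 4 with multiplicity 4.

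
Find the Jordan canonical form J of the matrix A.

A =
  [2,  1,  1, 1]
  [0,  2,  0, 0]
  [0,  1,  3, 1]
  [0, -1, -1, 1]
J_2(2) ⊕ J_1(2) ⊕ J_1(2)

The characteristic polynomial is
  det(x·I − A) = x^4 - 8*x^3 + 24*x^2 - 32*x + 16 = (x - 2)^4

Eigenvalues and multiplicities (the geometric multiplicity of λ is n − rank(A − λI), which equals the number of Jordan blocks for λ):
  λ = 2: algebraic multiplicity = 4, geometric multiplicity = 3

Determining the block sizes for each eigenvalue:
  λ = 2: 3 blocks summing to 4 forces exactly one block of size 2 and the rest size 1 → block sizes [2, 1, 1]

Assembling the blocks gives a Jordan form
J =
  [2, 1, 0, 0]
  [0, 2, 0, 0]
  [0, 0, 2, 0]
  [0, 0, 0, 2]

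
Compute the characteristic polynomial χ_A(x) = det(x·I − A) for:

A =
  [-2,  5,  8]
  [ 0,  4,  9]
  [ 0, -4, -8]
x^3 + 6*x^2 + 12*x + 8

Expanding det(x·I − A) (e.g. by cofactor expansion or by noting that A is similar to its Jordan form J, which has the same characteristic polynomial as A) gives
  χ_A(x) = x^3 + 6*x^2 + 12*x + 8
which factors as (x + 2)^3. The eigenvalues (with algebraic multiplicities) are λ = -2 with multiplicity 3.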